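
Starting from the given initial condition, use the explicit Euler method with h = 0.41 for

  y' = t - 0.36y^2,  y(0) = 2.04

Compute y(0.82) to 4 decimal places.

Euler: y_{n+1} = y_n + h·f(t_n, y_n).
t=0.000000, y=2.040000: f=-1.498176 → y ← 2.040000 + 0.41·(-1.498176) = 1.425748
t=0.410000, y=1.425748: f=-0.321792 → y ← 1.425748 + 0.41·(-0.321792) = 1.293813
y(0.82) ≈ 1.2938

1.2938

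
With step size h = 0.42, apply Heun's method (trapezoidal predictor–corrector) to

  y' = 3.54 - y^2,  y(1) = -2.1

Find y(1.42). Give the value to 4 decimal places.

Heun: k1 = f(x_n, y_n); k2 = f(x_n + h, y_n + h·k1); y_{n+1} = y_n + (h/2)·(k1 + k2).
x=1.000000, y=-2.100000:
  k1 = f(1.000000, -2.100000) = -0.870000
  k2 = f(1.420000, -2.465400) = -2.538197
  y ← -2.100000 + (0.42/2)·(-0.870000 + (-2.538197)) = -2.815721
y(1.42) ≈ -2.8157

-2.8157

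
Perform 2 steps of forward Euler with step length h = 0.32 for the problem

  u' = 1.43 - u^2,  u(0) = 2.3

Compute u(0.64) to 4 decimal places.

1.1596

Euler: u_{n+1} = u_n + h·f(s_n, u_n).
s=0.000000, u=2.300000: f=-3.860000 → u ← 2.300000 + 0.32·(-3.860000) = 1.064800
s=0.320000, u=1.064800: f=0.296201 → u ← 1.064800 + 0.32·0.296201 = 1.159584
u(0.64) ≈ 1.1596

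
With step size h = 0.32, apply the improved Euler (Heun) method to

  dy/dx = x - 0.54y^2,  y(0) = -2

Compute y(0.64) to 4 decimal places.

Heun: k1 = f(x_n, y_n); k2 = f(x_n + h, y_n + h·k1); y_{n+1} = y_n + (h/2)·(k1 + k2).
x=0.000000, y=-2.000000:
  k1 = f(0.000000, -2.000000) = -2.160000
  k2 = f(0.320000, -2.691200) = -3.590981
  y ← -2.000000 + (0.32/2)·(-2.160000 + (-3.590981)) = -2.920157
x=0.320000, y=-2.920157:
  k1 = f(0.320000, -2.920157) = -4.284751
  k2 = f(0.640000, -4.291277) = -9.304133
  y ← -2.920157 + (0.32/2)·(-4.284751 + (-9.304133)) = -5.094378
y(0.64) ≈ -5.0944

-5.0944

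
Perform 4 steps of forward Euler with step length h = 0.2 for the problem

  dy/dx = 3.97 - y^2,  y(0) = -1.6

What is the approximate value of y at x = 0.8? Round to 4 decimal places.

Euler: y_{n+1} = y_n + h·f(x_n, y_n).
x=0.000000, y=-1.600000: f=1.410000 → y ← -1.600000 + 0.2·1.410000 = -1.318000
x=0.200000, y=-1.318000: f=2.232876 → y ← -1.318000 + 0.2·2.232876 = -0.871425
x=0.400000, y=-0.871425: f=3.210619 → y ← -0.871425 + 0.2·3.210619 = -0.229301
x=0.600000, y=-0.229301: f=3.917421 → y ← -0.229301 + 0.2·3.917421 = 0.554183
y(0.8) ≈ 0.5542

0.5542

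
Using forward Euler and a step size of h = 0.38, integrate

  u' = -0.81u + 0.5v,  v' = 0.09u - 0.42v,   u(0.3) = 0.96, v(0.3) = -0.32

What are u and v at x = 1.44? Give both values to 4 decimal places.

0.2244, -0.1366

Euler on (u,v): u_{n+1} = u_n + h·u', v_{n+1} = v_n + h·v'.
0.300000: (0.960000, -0.320000); f=(-0.937600, 0.220800) → (0.603712, -0.236096)
0.680000: (0.603712, -0.236096); f=(-0.607055, 0.153494) → (0.373031, -0.177768)
1.060000: (0.373031, -0.177768); f=(-0.391039, 0.108235) → (0.224436, -0.136639)
(u(1.44), v(1.44)) ≈ (0.2244, -0.1366)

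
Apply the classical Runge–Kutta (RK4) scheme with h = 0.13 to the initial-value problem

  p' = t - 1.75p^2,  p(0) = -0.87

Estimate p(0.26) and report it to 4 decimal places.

-1.3892

RK4: k1 = f(t_n, p_n); k2 = f(t_n + h/2, p_n + (h/2)·k1); k3 = f(t_n + h/2, p_n + (h/2)·k2); k4 = f(t_n + h, p_n + h·k3); p_{n+1} = p_n + (h/6)·(k1 + 2k2 + 2k3 + k4).
t=0.000000, p=-0.870000:
  k1 = f(0.000000, -0.870000) = -1.324575
  k2 = f(0.065000, -0.956097) = -1.534714
  k3 = f(0.065000, -0.969756) = -1.580748
  k4 = f(0.130000, -1.075497) = -1.894215
  p ← -0.870000 + (0.13/6)·(k1 + 2k2 + 2k3 + k4) = -1.074744
t=0.130000, p=-1.074744:
  k1 = f(0.130000, -1.074744) = -1.891380
  k2 = f(0.195000, -1.197683) = -2.315280
  k3 = f(0.195000, -1.225237) = -2.432110
  k4 = f(0.260000, -1.390918) = -3.125643
  p ← -1.074744 + (0.13/6)·(k1 + 2k2 + 2k3 + k4) = -1.389166
p(0.26) ≈ -1.3892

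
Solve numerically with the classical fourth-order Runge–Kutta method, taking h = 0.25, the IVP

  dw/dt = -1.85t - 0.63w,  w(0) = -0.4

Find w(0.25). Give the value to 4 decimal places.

-0.3966

RK4: k1 = f(t_n, w_n); k2 = f(t_n + h/2, w_n + (h/2)·k1); k3 = f(t_n + h/2, w_n + (h/2)·k2); k4 = f(t_n + h, w_n + h·k3); w_{n+1} = w_n + (h/6)·(k1 + 2k2 + 2k3 + k4).
t=0.000000, w=-0.400000:
  k1 = f(0.000000, -0.400000) = 0.252000
  k2 = f(0.125000, -0.368500) = 0.000905
  k3 = f(0.125000, -0.399887) = 0.020679
  k4 = f(0.250000, -0.394830) = -0.213757
  w ← -0.400000 + (0.25/6)·(k1 + 2k2 + 2k3 + k4) = -0.396608
w(0.25) ≈ -0.3966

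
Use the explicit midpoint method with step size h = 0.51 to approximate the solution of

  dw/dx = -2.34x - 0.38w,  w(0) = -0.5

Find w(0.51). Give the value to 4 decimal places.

-0.7168

Midpoint: k1 = f(x_n, w_n); k2 = f(x_n + h/2, w_n + (h/2)·k1); w_{n+1} = w_n + h·k2.
x=0.000000, w=-0.500000:
  k1 = f(0.000000, -0.500000) = 0.190000
  k2 = f(0.255000, -0.451550) = -0.425111
  w ← -0.500000 + 0.51·(-0.425111) = -0.716807
w(0.51) ≈ -0.7168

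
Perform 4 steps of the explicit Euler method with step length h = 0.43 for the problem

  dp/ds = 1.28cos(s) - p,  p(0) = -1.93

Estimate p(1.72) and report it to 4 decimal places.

Euler: p_{n+1} = p_n + h·f(s_n, p_n).
s=0.000000, p=-1.930000: f=3.210000 → p ← -1.930000 + 0.43·3.210000 = -0.549700
s=0.430000, p=-0.549700: f=1.713176 → p ← -0.549700 + 0.43·1.713176 = 0.186966
s=0.860000, p=0.186966: f=0.648154 → p ← 0.186966 + 0.43·0.648154 = 0.465672
s=1.290000, p=0.465672: f=-0.110957 → p ← 0.465672 + 0.43·(-0.110957) = 0.417960
p(1.72) ≈ 0.4180

0.4180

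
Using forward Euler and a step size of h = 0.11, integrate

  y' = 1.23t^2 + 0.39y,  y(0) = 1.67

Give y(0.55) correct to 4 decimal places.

Euler: y_{n+1} = y_n + h·f(t_n, y_n).
t=0.000000, y=1.670000: f=0.651300 → y ← 1.670000 + 0.11·0.651300 = 1.741643
t=0.110000, y=1.741643: f=0.694124 → y ← 1.741643 + 0.11·0.694124 = 1.817997
t=0.220000, y=1.817997: f=0.768551 → y ← 1.817997 + 0.11·0.768551 = 1.902537
t=0.330000, y=1.902537: f=0.875937 → y ← 1.902537 + 0.11·0.875937 = 1.998890
t=0.440000, y=1.998890: f=1.017695 → y ← 1.998890 + 0.11·1.017695 = 2.110837
y(0.55) ≈ 2.1108

2.1108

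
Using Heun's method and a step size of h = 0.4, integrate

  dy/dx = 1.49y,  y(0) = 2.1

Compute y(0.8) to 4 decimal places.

Heun: k1 = f(x_n, y_n); k2 = f(x_n + h, y_n + h·k1); y_{n+1} = y_n + (h/2)·(k1 + k2).
x=0.000000, y=2.100000:
  k1 = f(0.000000, 2.100000) = 3.129000
  k2 = f(0.400000, 3.351600) = 4.993884
  y ← 2.100000 + (0.4/2)·(3.129000 + 4.993884) = 3.724577
x=0.400000, y=3.724577:
  k1 = f(0.400000, 3.724577) = 5.549619
  k2 = f(0.800000, 5.944425) = 8.857193
  y ← 3.724577 + (0.4/2)·(5.549619 + 8.857193) = 6.605939
y(0.8) ≈ 6.6059

6.6059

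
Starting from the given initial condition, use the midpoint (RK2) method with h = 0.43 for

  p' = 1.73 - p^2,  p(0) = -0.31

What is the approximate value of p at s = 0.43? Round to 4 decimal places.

Midpoint: k1 = f(s_n, p_n); k2 = f(s_n + h/2, p_n + (h/2)·k1); p_{n+1} = p_n + h·k2.
s=0.000000, p=-0.310000:
  k1 = f(0.000000, -0.310000) = 1.633900
  k2 = f(0.215000, 0.041288) = 1.728295
  p ← -0.310000 + 0.43·1.728295 = 0.433167
p(0.43) ≈ 0.4332

0.4332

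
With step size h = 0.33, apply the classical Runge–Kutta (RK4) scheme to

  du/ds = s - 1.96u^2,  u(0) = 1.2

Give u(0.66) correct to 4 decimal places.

0.6080

RK4: k1 = f(s_n, u_n); k2 = f(s_n + h/2, u_n + (h/2)·k1); k3 = f(s_n + h/2, u_n + (h/2)·k2); k4 = f(s_n + h, u_n + h·k3); u_{n+1} = u_n + (h/6)·(k1 + 2k2 + 2k3 + k4).
s=0.000000, u=1.200000:
  k1 = f(0.000000, 1.200000) = -2.822400
  k2 = f(0.165000, 0.734304) = -0.891837
  k3 = f(0.165000, 1.052847) = -2.007634
  k4 = f(0.330000, 0.537481) = -0.236216
  u ← 1.200000 + (0.33/6)·(k1 + 2k2 + 2k3 + k4) = 0.712834
s=0.330000, u=0.712834:
  k1 = f(0.330000, 0.712834) = -0.665940
  k2 = f(0.495000, 0.602954) = -0.217565
  k3 = f(0.495000, 0.676936) = -0.403155
  k4 = f(0.660000, 0.579793) = 0.001126
  u ← 0.712834 + (0.33/6)·(k1 + 2k2 + 2k3 + k4) = 0.607990
u(0.66) ≈ 0.6080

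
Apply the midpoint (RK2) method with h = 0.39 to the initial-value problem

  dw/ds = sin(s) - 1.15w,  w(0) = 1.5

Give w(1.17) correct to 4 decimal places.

0.8281

Midpoint: k1 = f(s_n, w_n); k2 = f(s_n + h/2, w_n + (h/2)·k1); w_{n+1} = w_n + h·k2.
s=0.000000, w=1.500000:
  k1 = f(0.000000, 1.500000) = -1.725000
  k2 = f(0.195000, 1.163625) = -1.144402
  w ← 1.500000 + 0.39·(-1.144402) = 1.053683
s=0.390000, w=1.053683:
  k1 = f(0.390000, 1.053683) = -0.831547
  k2 = f(0.585000, 0.891531) = -0.473062
  w ← 1.053683 + 0.39·(-0.473062) = 0.869189
s=0.780000, w=0.869189:
  k1 = f(0.780000, 0.869189) = -0.296288
  k2 = f(0.975000, 0.811413) = -0.105423
  w ← 0.869189 + 0.39·(-0.105423) = 0.828074
w(1.17) ≈ 0.8281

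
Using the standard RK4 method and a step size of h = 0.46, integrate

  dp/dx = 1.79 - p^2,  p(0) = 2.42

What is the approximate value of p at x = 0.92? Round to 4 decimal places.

1.4112

RK4: k1 = f(x_n, p_n); k2 = f(x_n + h/2, p_n + (h/2)·k1); k3 = f(x_n + h/2, p_n + (h/2)·k2); k4 = f(x_n + h, p_n + h·k3); p_{n+1} = p_n + (h/6)·(k1 + 2k2 + 2k3 + k4).
x=0.000000, p=2.420000:
  k1 = f(0.000000, 2.420000) = -4.066400
  k2 = f(0.230000, 1.484728) = -0.414417
  k3 = f(0.230000, 2.324684) = -3.614156
  k4 = f(0.460000, 0.757488) = 1.216211
  p ← 2.420000 + (0.46/6)·(k1 + 2k2 + 2k3 + k4) = 1.583771
x=0.460000, p=1.583771:
  k1 = f(0.460000, 1.583771) = -0.718331
  k2 = f(0.690000, 1.418555) = -0.222298
  k3 = f(0.690000, 1.532642) = -0.558993
  k4 = f(0.920000, 1.326634) = 0.030041
  p ← 1.583771 + (0.46/6)·(k1 + 2k2 + 2k3 + k4) = 1.411204
p(0.92) ≈ 1.4112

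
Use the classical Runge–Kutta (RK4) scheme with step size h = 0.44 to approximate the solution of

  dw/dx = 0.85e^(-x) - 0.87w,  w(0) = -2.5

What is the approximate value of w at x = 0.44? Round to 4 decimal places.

-1.4573

RK4: k1 = f(x_n, w_n); k2 = f(x_n + h/2, w_n + (h/2)·k1); k3 = f(x_n + h/2, w_n + (h/2)·k2); k4 = f(x_n + h, w_n + h·k3); w_{n+1} = w_n + (h/6)·(k1 + 2k2 + 2k3 + k4).
x=0.000000, w=-2.500000:
  k1 = f(0.000000, -2.500000) = 3.025000
  k2 = f(0.220000, -1.834500) = 2.278156
  k3 = f(0.220000, -1.998806) = 2.421102
  k4 = f(0.440000, -1.434715) = 1.795633
  w ← -2.500000 + (0.44/6)·(k1 + 2k2 + 2k3 + k4) = -1.457262
w(0.44) ≈ -1.4573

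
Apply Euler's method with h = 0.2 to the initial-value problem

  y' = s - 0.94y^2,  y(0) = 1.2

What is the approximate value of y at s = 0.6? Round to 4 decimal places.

0.7645

Euler: y_{n+1} = y_n + h·f(s_n, y_n).
s=0.000000, y=1.200000: f=-1.353600 → y ← 1.200000 + 0.2·(-1.353600) = 0.929280
s=0.200000, y=0.929280: f=-0.611748 → y ← 0.929280 + 0.2·(-0.611748) = 0.806930
s=0.400000, y=0.806930: f=-0.212069 → y ← 0.806930 + 0.2·(-0.212069) = 0.764517
y(0.6) ≈ 0.7645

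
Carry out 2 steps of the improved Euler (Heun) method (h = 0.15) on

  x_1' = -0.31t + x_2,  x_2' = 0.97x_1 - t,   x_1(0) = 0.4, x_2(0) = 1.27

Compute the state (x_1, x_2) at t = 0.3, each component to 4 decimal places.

Heun on (x_1,x_2): k1 = f(t_n, state_n); k2 = f(t_n + h, state_n + h·k1); state_{n+1} = state_n + (h/2)·(k1 + k2).
0.000000: (0.400000, 1.270000)
  k1 = (1.270000, 0.388000)
  predictor → (0.590500, 1.328200)
  k2 = (1.281700, 0.422785)
  → (0.591378, 1.330809)
0.150000: (0.591378, 1.330809)
  k1 = (1.284309, 0.423636)
  predictor → (0.784024, 1.394354)
  k2 = (1.301354, 0.460503)
  → (0.785302, 1.397119)
(x_1(0.3), x_2(0.3)) ≈ (0.7853, 1.3971)

0.7853, 1.3971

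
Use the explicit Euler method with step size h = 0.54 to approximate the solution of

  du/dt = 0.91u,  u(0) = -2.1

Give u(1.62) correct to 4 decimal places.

Euler: u_{n+1} = u_n + h·f(t_n, u_n).
t=0.000000, u=-2.100000: f=-1.911000 → u ← -2.100000 + 0.54·(-1.911000) = -3.131940
t=0.540000, u=-3.131940: f=-2.850065 → u ← -3.131940 + 0.54·(-2.850065) = -4.670975
t=1.080000, u=-4.670975: f=-4.250588 → u ← -4.670975 + 0.54·(-4.250588) = -6.966293
u(1.62) ≈ -6.9663

-6.9663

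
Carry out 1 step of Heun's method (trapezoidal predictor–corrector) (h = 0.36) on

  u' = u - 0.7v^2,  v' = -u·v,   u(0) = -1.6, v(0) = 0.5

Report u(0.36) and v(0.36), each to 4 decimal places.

Heun on (u,v): k1 = f(t_n, state_n); k2 = f(t_n + h, state_n + h·k1); state_{n+1} = state_n + (h/2)·(k1 + k2).
0.000000: (-1.600000, 0.500000)
  k1 = (-1.775000, 0.800000)
  predictor → (-2.239000, 0.788000)
  k2 = (-2.673661, 1.764332)
  → (-2.400759, 0.961580)
(u(0.36), v(0.36)) ≈ (-2.4008, 0.9616)

-2.4008, 0.9616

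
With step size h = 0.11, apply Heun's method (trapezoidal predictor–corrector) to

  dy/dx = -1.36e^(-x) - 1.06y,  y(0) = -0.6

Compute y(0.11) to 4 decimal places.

Heun: k1 = f(x_n, y_n); k2 = f(x_n + h, y_n + h·k1); y_{n+1} = y_n + (h/2)·(k1 + k2).
x=0.000000, y=-0.600000:
  k1 = f(0.000000, -0.600000) = -0.724000
  k2 = f(0.110000, -0.679640) = -0.497916
  y ← -0.600000 + (0.11/2)·(-0.724000 + (-0.497916)) = -0.667205
y(0.11) ≈ -0.6672

-0.6672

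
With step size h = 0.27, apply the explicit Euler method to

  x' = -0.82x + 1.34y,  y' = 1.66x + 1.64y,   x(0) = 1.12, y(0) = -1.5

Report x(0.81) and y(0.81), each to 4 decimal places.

Euler on (x,y): x_{n+1} = x_n + h·x', y_{n+1} = y_n + h·y'.
0.000000: (1.120000, -1.500000); f=(-2.928400, -0.600800) → (0.329332, -1.662216)
0.270000: (0.329332, -1.662216); f=(-2.497422, -2.179343) → (-0.344972, -2.250639)
0.540000: (-0.344972, -2.250639); f=(-2.732979, -4.263701) → (-1.082876, -3.401838)
(x(0.81), y(0.81)) ≈ (-1.0829, -3.4018)

-1.0829, -3.4018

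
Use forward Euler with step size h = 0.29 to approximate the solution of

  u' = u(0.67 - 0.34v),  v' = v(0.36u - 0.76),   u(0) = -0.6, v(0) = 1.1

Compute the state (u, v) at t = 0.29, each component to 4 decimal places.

Euler on (u,v): u_{n+1} = u_n + h·u', v_{n+1} = v_n + h·v'.
0.000000: (-0.600000, 1.100000); f=(-0.177600, -1.073600) → (-0.651504, 0.788656)
(u(0.29), v(0.29)) ≈ (-0.6515, 0.7887)

-0.6515, 0.7887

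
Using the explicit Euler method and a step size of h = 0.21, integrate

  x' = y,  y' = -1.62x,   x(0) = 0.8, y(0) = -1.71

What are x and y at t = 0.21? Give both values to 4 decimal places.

0.4409, -1.9822

Euler on (x,y): x_{n+1} = x_n + h·x', y_{n+1} = y_n + h·y'.
0.000000: (0.800000, -1.710000); f=(-1.710000, -1.296000) → (0.440900, -1.982160)
(x(0.21), y(0.21)) ≈ (0.4409, -1.9822)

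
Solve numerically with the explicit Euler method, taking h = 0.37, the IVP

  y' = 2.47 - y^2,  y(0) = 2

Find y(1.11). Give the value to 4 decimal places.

Euler: y_{n+1} = y_n + h·f(s_n, y_n).
s=0.000000, y=2.000000: f=-1.530000 → y ← 2.000000 + 0.37·(-1.530000) = 1.433900
s=0.370000, y=1.433900: f=0.413931 → y ← 1.433900 + 0.37·0.413931 = 1.587054
s=0.740000, y=1.587054: f=-0.048742 → y ← 1.587054 + 0.37·(-0.048742) = 1.569020
y(1.11) ≈ 1.5690

1.5690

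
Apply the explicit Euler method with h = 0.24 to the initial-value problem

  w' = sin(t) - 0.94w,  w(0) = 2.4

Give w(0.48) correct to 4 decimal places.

1.4963

Euler: w_{n+1} = w_n + h·f(t_n, w_n).
t=0.000000, w=2.400000: f=-2.256000 → w ← 2.400000 + 0.24·(-2.256000) = 1.858560
t=0.240000, w=1.858560: f=-1.509344 → w ← 1.858560 + 0.24·(-1.509344) = 1.496317
w(0.48) ≈ 1.4963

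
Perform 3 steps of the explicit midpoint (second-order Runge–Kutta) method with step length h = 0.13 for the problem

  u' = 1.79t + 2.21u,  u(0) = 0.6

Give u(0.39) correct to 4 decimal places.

1.5841

Midpoint: k1 = f(t_n, u_n); k2 = f(t_n + h/2, u_n + (h/2)·k1); u_{n+1} = u_n + h·k2.
t=0.000000, u=0.600000:
  k1 = f(0.000000, 0.600000) = 1.326000
  k2 = f(0.065000, 0.686190) = 1.632830
  u ← 0.600000 + 0.13·1.632830 = 0.812268
t=0.130000, u=0.812268:
  k1 = f(0.130000, 0.812268) = 2.027812
  k2 = f(0.195000, 0.944076) = 2.435457
  u ← 0.812268 + 0.13·2.435457 = 1.128877
t=0.260000, u=1.128877:
  k1 = f(0.260000, 1.128877) = 2.960219
  k2 = f(0.325000, 1.321292) = 3.501804
  u ← 1.128877 + 0.13·3.501804 = 1.584112
u(0.39) ≈ 1.5841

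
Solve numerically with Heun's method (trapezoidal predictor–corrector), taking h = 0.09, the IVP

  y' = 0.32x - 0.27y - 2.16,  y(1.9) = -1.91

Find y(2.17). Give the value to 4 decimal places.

Heun: k1 = f(x_n, y_n); k2 = f(x_n + h, y_n + h·k1); y_{n+1} = y_n + (h/2)·(k1 + k2).
x=1.900000, y=-1.910000:
  k1 = f(1.900000, -1.910000) = -1.036300
  k2 = f(1.990000, -2.003267) = -0.982318
  y ← -1.910000 + (0.09/2)·(-1.036300 + (-0.982318)) = -2.000838
x=1.990000, y=-2.000838:
  k1 = f(1.990000, -2.000838) = -0.982974
  k2 = f(2.080000, -2.089305) = -0.930288
  y ← -2.000838 + (0.09/2)·(-0.982974 + (-0.930288)) = -2.086935
x=2.080000, y=-2.086935:
  k1 = f(2.080000, -2.086935) = -0.930928
  k2 = f(2.170000, -2.170718) = -0.879506
  y ← -2.086935 + (0.09/2)·(-0.930928 + (-0.879506)) = -2.168404
y(2.17) ≈ -2.1684

-2.1684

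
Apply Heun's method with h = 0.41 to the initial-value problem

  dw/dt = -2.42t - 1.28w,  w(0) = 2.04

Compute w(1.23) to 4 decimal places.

Heun: k1 = f(t_n, w_n); k2 = f(t_n + h, w_n + h·k1); w_{n+1} = w_n + (h/2)·(k1 + k2).
t=0.000000, w=2.040000:
  k1 = f(0.000000, 2.040000) = -2.611200
  k2 = f(0.410000, 0.969408) = -2.233042
  w ← 2.040000 + (0.41/2)·(-2.611200 + (-2.233042)) = 1.046930
t=0.410000, w=1.046930:
  k1 = f(0.410000, 1.046930) = -2.332271
  k2 = f(0.820000, 0.090699) = -2.100495
  w ← 1.046930 + (0.41/2)·(-2.332271 + (-2.100495)) = 0.138213
t=0.820000, w=0.138213:
  k1 = f(0.820000, 0.138213) = -2.161313
  k2 = f(1.230000, -0.747925) = -2.019256
  w ← 0.138213 + (0.41/2)·(-2.161313 + (-2.019256)) = -0.718803
w(1.23) ≈ -0.7188

-0.7188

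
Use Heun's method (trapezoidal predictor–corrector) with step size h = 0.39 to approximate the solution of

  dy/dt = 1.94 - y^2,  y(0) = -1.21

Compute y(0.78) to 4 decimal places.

-0.4162

Heun: k1 = f(t_n, y_n); k2 = f(t_n + h, y_n + h·k1); y_{n+1} = y_n + (h/2)·(k1 + k2).
t=0.000000, y=-1.210000:
  k1 = f(0.000000, -1.210000) = 0.475900
  k2 = f(0.390000, -1.024399) = 0.890607
  y ← -1.210000 + (0.39/2)·(0.475900 + 0.890607) = -0.943531
t=0.390000, y=-0.943531:
  k1 = f(0.390000, -0.943531) = 1.049749
  k2 = f(0.780000, -0.534129) = 1.654706
  y ← -0.943531 + (0.39/2)·(1.049749 + 1.654706) = -0.416162
y(0.78) ≈ -0.4162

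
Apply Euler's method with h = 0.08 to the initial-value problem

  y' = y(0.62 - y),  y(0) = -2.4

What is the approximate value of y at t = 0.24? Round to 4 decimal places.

-5.2068

Euler: y_{n+1} = y_n + h·f(t_n, y_n).
t=0.000000, y=-2.400000: f=-7.248000 → y ← -2.400000 + 0.08·(-7.248000) = -2.979840
t=0.080000, y=-2.979840: f=-10.726947 → y ← -2.979840 + 0.08·(-10.726947) = -3.837996
t=0.160000, y=-3.837996: f=-17.109769 → y ← -3.837996 + 0.08·(-17.109769) = -5.206777
y(0.24) ≈ -5.2068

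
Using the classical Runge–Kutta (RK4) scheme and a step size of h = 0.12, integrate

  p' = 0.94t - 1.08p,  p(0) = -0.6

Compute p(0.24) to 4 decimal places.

RK4: k1 = f(t_n, p_n); k2 = f(t_n + h/2, p_n + (h/2)·k1); k3 = f(t_n + h/2, p_n + (h/2)·k2); k4 = f(t_n + h, p_n + h·k3); p_{n+1} = p_n + (h/6)·(k1 + 2k2 + 2k3 + k4).
t=0.000000, p=-0.600000:
  k1 = f(0.000000, -0.600000) = 0.648000
  k2 = f(0.060000, -0.561120) = 0.662410
  k3 = f(0.060000, -0.560255) = 0.661476
  k4 = f(0.120000, -0.520623) = 0.675073
  p ← -0.600000 + (0.12/6)·(k1 + 2k2 + 2k3 + k4) = -0.520583
t=0.120000, p=-0.520583:
  k1 = f(0.120000, -0.520583) = 0.675030
  k2 = f(0.180000, -0.480081) = 0.687688
  k3 = f(0.180000, -0.479322) = 0.686868
  k4 = f(0.240000, -0.438159) = 0.698812
  p ← -0.520583 + (0.12/6)·(k1 + 2k2 + 2k3 + k4) = -0.438124
p(0.24) ≈ -0.4381

-0.4381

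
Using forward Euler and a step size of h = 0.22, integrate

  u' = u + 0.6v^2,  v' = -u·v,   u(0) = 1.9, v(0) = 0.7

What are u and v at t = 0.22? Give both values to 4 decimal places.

2.3827, 0.4074

Euler on (u,v): u_{n+1} = u_n + h·u', v_{n+1} = v_n + h·v'.
0.000000: (1.900000, 0.700000); f=(2.194000, -1.330000) → (2.382680, 0.407400)
(u(0.22), v(0.22)) ≈ (2.3827, 0.4074)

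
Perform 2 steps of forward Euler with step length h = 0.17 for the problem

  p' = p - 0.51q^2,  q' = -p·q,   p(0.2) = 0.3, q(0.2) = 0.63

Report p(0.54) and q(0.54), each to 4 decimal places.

Euler on (p,q): p_{n+1} = p_n + h·p', q_{n+1} = q_n + h·q'.
0.200000: (0.300000, 0.630000); f=(0.097581, -0.189000) → (0.316589, 0.597870)
0.370000: (0.316589, 0.597870); f=(0.134290, -0.189279) → (0.339418, 0.565693)
(p(0.54), q(0.54)) ≈ (0.3394, 0.5657)

0.3394, 0.5657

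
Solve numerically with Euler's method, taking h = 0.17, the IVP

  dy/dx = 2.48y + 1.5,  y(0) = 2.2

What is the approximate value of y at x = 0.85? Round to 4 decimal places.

15.6804

Euler: y_{n+1} = y_n + h·f(x_n, y_n).
x=0.000000, y=2.200000: f=6.956000 → y ← 2.200000 + 0.17·6.956000 = 3.382520
x=0.170000, y=3.382520: f=9.888650 → y ← 3.382520 + 0.17·9.888650 = 5.063590
x=0.340000, y=5.063590: f=14.057704 → y ← 5.063590 + 0.17·14.057704 = 7.453400
x=0.510000, y=7.453400: f=19.984432 → y ← 7.453400 + 0.17·19.984432 = 10.850754
x=0.680000, y=10.850754: f=28.409869 → y ← 10.850754 + 0.17·28.409869 = 15.680431
y(0.85) ≈ 15.6804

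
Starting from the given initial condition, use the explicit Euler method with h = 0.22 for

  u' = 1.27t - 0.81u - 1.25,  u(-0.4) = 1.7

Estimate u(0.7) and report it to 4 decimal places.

Euler: u_{n+1} = u_n + h·f(t_n, u_n).
t=-0.400000, u=1.700000: f=-3.135000 → u ← 1.700000 + 0.22·(-3.135000) = 1.010300
t=-0.180000, u=1.010300: f=-2.296943 → u ← 1.010300 + 0.22·(-2.296943) = 0.504973
t=0.040000, u=0.504973: f=-1.608228 → u ← 0.504973 + 0.22·(-1.608228) = 0.151162
t=0.260000, u=0.151162: f=-1.042242 → u ← 0.151162 + 0.22·(-1.042242) = -0.078131
t=0.480000, u=-0.078131: f=-0.577114 → u ← -0.078131 + 0.22·(-0.577114) = -0.205096
u(0.7) ≈ -0.2051

-0.2051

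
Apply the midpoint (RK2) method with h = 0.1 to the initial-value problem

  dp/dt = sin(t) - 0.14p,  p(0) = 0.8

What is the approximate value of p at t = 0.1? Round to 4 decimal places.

Midpoint: k1 = f(t_n, p_n); k2 = f(t_n + h/2, p_n + (h/2)·k1); p_{n+1} = p_n + h·k2.
t=0.000000, p=0.800000:
  k1 = f(0.000000, 0.800000) = -0.112000
  k2 = f(0.050000, 0.794400) = -0.061237
  p ← 0.800000 + 0.1·(-0.061237) = 0.793876
p(0.1) ≈ 0.7939

0.7939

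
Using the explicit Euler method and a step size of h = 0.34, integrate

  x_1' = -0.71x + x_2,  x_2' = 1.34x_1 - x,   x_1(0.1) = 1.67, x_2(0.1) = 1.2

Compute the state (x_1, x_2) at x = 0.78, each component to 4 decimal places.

2.6028, 2.7130

Euler on (x_1,x_2): x_1_{n+1} = x_1_n + h·x_1', x_2_{n+1} = x_2_n + h·x_2'.
0.100000: (1.670000, 1.200000); f=(1.129000, 2.137800) → (2.053860, 1.926852)
0.440000: (2.053860, 1.926852); f=(1.614452, 2.312172) → (2.602774, 2.712991)
(x_1(0.78), x_2(0.78)) ≈ (2.6028, 2.7130)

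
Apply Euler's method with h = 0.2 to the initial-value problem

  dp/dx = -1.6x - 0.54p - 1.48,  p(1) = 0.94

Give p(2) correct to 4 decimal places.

Euler: p_{n+1} = p_n + h·f(x_n, p_n).
x=1.000000, p=0.940000: f=-3.587600 → p ← 0.940000 + 0.2·(-3.587600) = 0.222480
x=1.200000, p=0.222480: f=-3.520139 → p ← 0.222480 + 0.2·(-3.520139) = -0.481548
x=1.400000, p=-0.481548: f=-3.459964 → p ← -0.481548 + 0.2·(-3.459964) = -1.173541
x=1.600000, p=-1.173541: f=-3.406288 → p ← -1.173541 + 0.2·(-3.406288) = -1.854798
x=1.800000, p=-1.854798: f=-3.358409 → p ← -1.854798 + 0.2·(-3.358409) = -2.526480
p(2) ≈ -2.5265

-2.5265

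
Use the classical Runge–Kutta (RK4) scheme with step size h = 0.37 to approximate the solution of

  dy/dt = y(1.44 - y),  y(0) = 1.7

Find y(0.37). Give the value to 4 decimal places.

RK4: k1 = f(t_n, y_n); k2 = f(t_n + h/2, y_n + (h/2)·k1); k3 = f(t_n + h/2, y_n + (h/2)·k2); k4 = f(t_n + h, y_n + h·k3); y_{n+1} = y_n + (h/6)·(k1 + 2k2 + 2k3 + k4).
t=0.000000, y=1.700000:
  k1 = f(0.000000, 1.700000) = -0.442000
  k2 = f(0.185000, 1.618230) = -0.288417
  k3 = f(0.185000, 1.646643) = -0.340267
  k4 = f(0.370000, 1.574101) = -0.211089
  y ← 1.700000 + (0.37/6)·(k1 + 2k2 + 2k3 + k4) = 1.582188
y(0.37) ≈ 1.5822

1.5822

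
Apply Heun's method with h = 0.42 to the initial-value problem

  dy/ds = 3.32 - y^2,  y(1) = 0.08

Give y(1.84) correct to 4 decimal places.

Heun: k1 = f(s_n, y_n); k2 = f(s_n + h, y_n + h·k1); y_{n+1} = y_n + (h/2)·(k1 + k2).
s=1.000000, y=0.080000:
  k1 = f(1.000000, 0.080000) = 3.313600
  k2 = f(1.420000, 1.471712) = 1.154064
  y ← 0.080000 + (0.42/2)·(3.313600 + 1.154064) = 1.018209
s=1.420000, y=1.018209:
  k1 = f(1.420000, 1.018209) = 2.283250
  k2 = f(1.840000, 1.977174) = -0.589218
  y ← 1.018209 + (0.42/2)·(2.283250 + (-0.589218)) = 1.373956
y(1.84) ≈ 1.3740

1.3740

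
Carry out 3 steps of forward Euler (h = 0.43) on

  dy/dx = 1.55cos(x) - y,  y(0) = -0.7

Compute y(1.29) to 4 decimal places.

0.8671

Euler: y_{n+1} = y_n + h·f(x_n, y_n).
x=0.000000, y=-0.700000: f=2.250000 → y ← -0.700000 + 0.43·2.250000 = 0.267500
x=0.430000, y=0.267500: f=1.141397 → y ← 0.267500 + 0.43·1.141397 = 0.758301
x=0.860000, y=0.758301: f=0.252977 → y ← 0.758301 + 0.43·0.252977 = 0.867081
y(1.29) ≈ 0.8671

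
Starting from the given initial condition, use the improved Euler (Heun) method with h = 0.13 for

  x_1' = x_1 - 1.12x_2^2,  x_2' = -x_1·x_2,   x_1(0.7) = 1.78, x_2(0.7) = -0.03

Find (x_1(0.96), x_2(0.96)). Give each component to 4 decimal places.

2.3068, -0.0178

Heun on (x_1,x_2): k1 = f(x_n, state_n); k2 = f(x_n + h, state_n + h·k1); state_{n+1} = state_n + (h/2)·(k1 + k2).
0.700000: (1.780000, -0.030000)
  k1 = (1.778992, 0.053400)
  predictor → (2.011269, -0.023058)
  k2 = (2.010673, 0.046376)
  → (2.026328, -0.023515)
0.830000: (2.026328, -0.023515)
  k1 = (2.025709, 0.047648)
  predictor → (2.289670, -0.017320)
  k2 = (2.289334, 0.039658)
  → (2.306806, -0.017840)
(x_1(0.96), x_2(0.96)) ≈ (2.3068, -0.0178)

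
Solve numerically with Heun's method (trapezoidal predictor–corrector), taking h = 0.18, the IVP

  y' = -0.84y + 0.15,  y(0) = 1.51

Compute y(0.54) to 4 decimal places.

1.0261

Heun: k1 = f(t_n, y_n); k2 = f(t_n + h, y_n + h·k1); y_{n+1} = y_n + (h/2)·(k1 + k2).
t=0.000000, y=1.510000:
  k1 = f(0.000000, 1.510000) = -1.118400
  k2 = f(0.180000, 1.308688) = -0.949298
  y ← 1.510000 + (0.18/2)·(-1.118400 + (-0.949298)) = 1.323907
t=0.180000, y=1.323907:
  k1 = f(0.180000, 1.323907) = -0.962082
  k2 = f(0.360000, 1.150732) = -0.816615
  y ← 1.323907 + (0.18/2)·(-0.962082 + (-0.816615)) = 1.163824
t=0.360000, y=1.163824:
  k1 = f(0.360000, 1.163824) = -0.827613
  k2 = f(0.540000, 1.014854) = -0.702478
  y ← 1.163824 + (0.18/2)·(-0.827613 + (-0.702478)) = 1.026116
y(0.54) ≈ 1.0261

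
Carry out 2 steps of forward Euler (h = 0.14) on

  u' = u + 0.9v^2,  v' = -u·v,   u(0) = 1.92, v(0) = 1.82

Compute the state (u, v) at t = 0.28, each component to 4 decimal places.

3.1942, 0.8452

Euler on (u,v): u_{n+1} = u_n + h·u', v_{n+1} = v_n + h·v'.
0.000000: (1.920000, 1.820000); f=(4.901160, -3.494400) → (2.606162, 1.330784)
0.140000: (2.606162, 1.330784); f=(4.200050, -3.468239) → (3.194169, 0.845231)
(u(0.28), v(0.28)) ≈ (3.1942, 0.8452)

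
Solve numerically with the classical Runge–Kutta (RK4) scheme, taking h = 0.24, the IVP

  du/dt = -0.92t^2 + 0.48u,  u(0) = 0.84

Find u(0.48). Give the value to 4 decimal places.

RK4: k1 = f(t_n, u_n); k2 = f(t_n + h/2, u_n + (h/2)·k1); k3 = f(t_n + h/2, u_n + (h/2)·k2); k4 = f(t_n + h, u_n + h·k3); u_{n+1} = u_n + (h/6)·(k1 + 2k2 + 2k3 + k4).
t=0.000000, u=0.840000:
  k1 = f(0.000000, 0.840000) = 0.403200
  k2 = f(0.120000, 0.888384) = 0.413176
  k3 = f(0.120000, 0.889581) = 0.413751
  k4 = f(0.240000, 0.939300) = 0.397872
  u ← 0.840000 + (0.24/6)·(k1 + 2k2 + 2k3 + k4) = 0.938197
t=0.240000, u=0.938197:
  k1 = f(0.240000, 0.938197) = 0.397343
  k2 = f(0.360000, 0.985878) = 0.353990
  k3 = f(0.360000, 0.980676) = 0.351492
  k4 = f(0.480000, 1.022555) = 0.278859
  u ← 0.938197 + (0.24/6)·(k1 + 2k2 + 2k3 + k4) = 1.021684
u(0.48) ≈ 1.0217

1.0217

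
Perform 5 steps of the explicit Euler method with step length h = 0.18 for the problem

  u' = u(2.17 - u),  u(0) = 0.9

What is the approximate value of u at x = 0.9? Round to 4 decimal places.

Euler: u_{n+1} = u_n + h·f(x_n, u_n).
x=0.000000, u=0.900000: f=1.143000 → u ← 0.900000 + 0.18·1.143000 = 1.105740
x=0.180000, u=1.105740: f=1.176795 → u ← 1.105740 + 0.18·1.176795 = 1.317563
x=0.360000, u=1.317563: f=1.123139 → u ← 1.317563 + 0.18·1.123139 = 1.519728
x=0.540000, u=1.519728: f=0.988236 → u ← 1.519728 + 0.18·0.988236 = 1.697611
x=0.720000, u=1.697611: f=0.801933 → u ← 1.697611 + 0.18·0.801933 = 1.841959
u(0.9) ≈ 1.8420

1.8420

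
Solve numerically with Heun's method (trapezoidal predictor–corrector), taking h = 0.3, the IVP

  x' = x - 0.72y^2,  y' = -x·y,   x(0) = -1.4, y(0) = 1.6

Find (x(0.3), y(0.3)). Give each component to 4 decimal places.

Heun on (x,y): k1 = f(t_n, state_n); k2 = f(t_n + h, state_n + h·k1); state_{n+1} = state_n + (h/2)·(k1 + k2).
0.000000: (-1.400000, 1.600000)
  k1 = (-3.243200, 2.240000)
  predictor → (-2.372960, 2.272000)
  k2 = (-6.089588, 5.391365)
  → (-2.799918, 2.744705)
(x(0.3), y(0.3)) ≈ (-2.7999, 2.7447)

-2.7999, 2.7447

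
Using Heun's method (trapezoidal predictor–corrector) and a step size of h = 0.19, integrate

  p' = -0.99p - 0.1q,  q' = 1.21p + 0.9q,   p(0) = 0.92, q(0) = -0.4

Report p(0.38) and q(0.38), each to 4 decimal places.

0.6410, -0.1368

Heun on (p,q): k1 = f(t_n, state_n); k2 = f(t_n + h, state_n + h·k1); state_{n+1} = state_n + (h/2)·(k1 + k2).
0.000000: (0.920000, -0.400000)
  k1 = (-0.870800, 0.753200)
  predictor → (0.754548, -0.256892)
  k2 = (-0.721313, 0.681800)
  → (0.768749, -0.263675)
0.190000: (0.768749, -0.263675)
  k1 = (-0.734694, 0.692879)
  predictor → (0.629157, -0.132028)
  k2 = (-0.609663, 0.642455)
  → (0.641035, -0.136818)
(p(0.38), q(0.38)) ≈ (0.6410, -0.1368)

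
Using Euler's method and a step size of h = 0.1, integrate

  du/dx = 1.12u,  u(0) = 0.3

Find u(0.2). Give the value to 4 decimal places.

Euler: u_{n+1} = u_n + h·f(x_n, u_n).
x=0.000000, u=0.300000: f=0.336000 → u ← 0.300000 + 0.1·0.336000 = 0.333600
x=0.100000, u=0.333600: f=0.373632 → u ← 0.333600 + 0.1·0.373632 = 0.370963
u(0.2) ≈ 0.3710

0.3710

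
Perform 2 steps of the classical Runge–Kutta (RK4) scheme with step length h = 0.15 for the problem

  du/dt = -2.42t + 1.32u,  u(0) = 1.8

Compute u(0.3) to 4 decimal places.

RK4: k1 = f(t_n, u_n); k2 = f(t_n + h/2, u_n + (h/2)·k1); k3 = f(t_n + h/2, u_n + (h/2)·k2); k4 = f(t_n + h, u_n + h·k3); u_{n+1} = u_n + (h/6)·(k1 + 2k2 + 2k3 + k4).
t=0.000000, u=1.800000:
  k1 = f(0.000000, 1.800000) = 2.376000
  k2 = f(0.075000, 1.978200) = 2.429724
  k3 = f(0.075000, 1.982229) = 2.435043
  k4 = f(0.150000, 2.165256) = 2.495138
  u ← 1.800000 + (0.15/6)·(k1 + 2k2 + 2k3 + k4) = 2.165017
t=0.150000, u=2.165017:
  k1 = f(0.150000, 2.165017) = 2.494822
  k2 = f(0.225000, 2.352128) = 2.560310
  k3 = f(0.225000, 2.357040) = 2.566793
  k4 = f(0.300000, 2.550036) = 2.640047
  u ← 2.165017 + (0.15/6)·(k1 + 2k2 + 2k3 + k4) = 2.549744
u(0.3) ≈ 2.5497

2.5497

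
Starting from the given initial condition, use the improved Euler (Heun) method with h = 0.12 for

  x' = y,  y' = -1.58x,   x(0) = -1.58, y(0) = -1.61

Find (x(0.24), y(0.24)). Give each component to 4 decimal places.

Heun on (x,y): k1 = f(t_n, state_n); k2 = f(t_n + h, state_n + h·k1); state_{n+1} = state_n + (h/2)·(k1 + k2).
0.000000: (-1.580000, -1.610000)
  k1 = (-1.610000, 2.496400)
  predictor → (-1.773200, -1.310432)
  k2 = (-1.310432, 2.801656)
  → (-1.755226, -1.292117)
0.120000: (-1.755226, -1.292117)
  k1 = (-1.292117, 2.773257)
  predictor → (-1.910280, -0.959326)
  k2 = (-0.959326, 3.018242)
  → (-1.890312, -0.944627)
(x(0.24), y(0.24)) ≈ (-1.8903, -0.9446)

-1.8903, -0.9446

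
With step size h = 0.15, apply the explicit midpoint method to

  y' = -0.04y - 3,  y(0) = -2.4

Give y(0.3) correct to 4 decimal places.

-3.2660

Midpoint: k1 = f(t_n, y_n); k2 = f(t_n + h/2, y_n + (h/2)·k1); y_{n+1} = y_n + h·k2.
t=0.000000, y=-2.400000:
  k1 = f(0.000000, -2.400000) = -2.904000
  k2 = f(0.075000, -2.617800) = -2.895288
  y ← -2.400000 + 0.15·(-2.895288) = -2.834293
t=0.150000, y=-2.834293:
  k1 = f(0.150000, -2.834293) = -2.886628
  k2 = f(0.225000, -3.050790) = -2.877968
  y ← -2.834293 + 0.15·(-2.877968) = -3.265988
y(0.3) ≈ -3.2660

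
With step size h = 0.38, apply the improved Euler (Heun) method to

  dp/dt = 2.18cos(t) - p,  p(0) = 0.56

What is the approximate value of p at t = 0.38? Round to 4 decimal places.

Heun: k1 = f(t_n, p_n); k2 = f(t_n + h, p_n + h·k1); p_{n+1} = p_n + (h/2)·(k1 + k2).
t=0.000000, p=0.560000:
  k1 = f(0.000000, 0.560000) = 1.620000
  k2 = f(0.380000, 1.175600) = 0.848889
  p ← 0.560000 + (0.38/2)·(1.620000 + 0.848889) = 1.029089
p(0.38) ≈ 1.0291

1.0291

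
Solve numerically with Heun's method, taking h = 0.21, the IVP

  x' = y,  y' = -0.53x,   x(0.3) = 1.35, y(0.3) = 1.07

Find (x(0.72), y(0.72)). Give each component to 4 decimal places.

Heun on (x,y): k1 = f(t_n, state_n); k2 = f(t_n + h, state_n + h·k1); state_{n+1} = state_n + (h/2)·(k1 + k2).
0.300000: (1.350000, 1.070000)
  k1 = (1.070000, -0.715500)
  predictor → (1.574700, 0.919745)
  k2 = (0.919745, -0.834591)
  → (1.558923, 0.907240)
0.510000: (1.558923, 0.907240)
  k1 = (0.907240, -0.826229)
  predictor → (1.749444, 0.733732)
  k2 = (0.733732, -0.927205)
  → (1.731225, 0.723130)
(x(0.72), y(0.72)) ≈ (1.7312, 0.7231)

1.7312, 0.7231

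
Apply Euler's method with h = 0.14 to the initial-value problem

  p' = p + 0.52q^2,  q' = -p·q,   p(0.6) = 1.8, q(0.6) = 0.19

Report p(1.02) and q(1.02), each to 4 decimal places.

2.6726, 0.0680

Euler on (p,q): p_{n+1} = p_n + h·p', q_{n+1} = q_n + h·q'.
0.600000: (1.800000, 0.190000); f=(1.818772, -0.342000) → (2.054628, 0.142120)
0.740000: (2.054628, 0.142120); f=(2.065131, -0.292004) → (2.343746, 0.101239)
0.880000: (2.343746, 0.101239); f=(2.349076, -0.237280) → (2.672617, 0.068020)
(p(1.02), q(1.02)) ≈ (2.6726, 0.0680)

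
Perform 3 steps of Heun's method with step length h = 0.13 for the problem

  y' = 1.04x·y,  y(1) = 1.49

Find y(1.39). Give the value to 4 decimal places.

2.4144

Heun: k1 = f(x_n, y_n); k2 = f(x_n + h, y_n + h·k1); y_{n+1} = y_n + (h/2)·(k1 + k2).
x=1.000000, y=1.490000:
  k1 = f(1.000000, 1.490000) = 1.549600
  k2 = f(1.130000, 1.691448) = 1.987790
  y ← 1.490000 + (0.13/2)·(1.549600 + 1.987790) = 1.719930
x=1.130000, y=1.719930:
  k1 = f(1.130000, 1.719930) = 2.021262
  k2 = f(1.260000, 1.982694) = 2.598123
  y ← 1.719930 + (0.13/2)·(2.021262 + 2.598123) = 2.020190
x=1.260000, y=2.020190:
  k1 = f(1.260000, 2.020190) = 2.647257
  k2 = f(1.390000, 2.364334) = 3.417881
  y ← 2.020190 + (0.13/2)·(2.647257 + 3.417881) = 2.414424
y(1.39) ≈ 2.4144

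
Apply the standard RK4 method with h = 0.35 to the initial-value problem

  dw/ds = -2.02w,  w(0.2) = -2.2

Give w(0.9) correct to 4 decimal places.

-0.5378

RK4: k1 = f(s_n, w_n); k2 = f(s_n + h/2, w_n + (h/2)·k1); k3 = f(s_n + h/2, w_n + (h/2)·k2); k4 = f(s_n + h, w_n + h·k3); w_{n+1} = w_n + (h/6)·(k1 + 2k2 + 2k3 + k4).
s=0.200000, w=-2.200000:
  k1 = f(0.200000, -2.200000) = 4.444000
  k2 = f(0.375000, -1.422300) = 2.873046
  k3 = f(0.375000, -1.697217) = 3.428378
  k4 = f(0.550000, -1.000068) = 2.020137
  w ← -2.200000 + (0.35/6)·(k1 + 2k2 + 2k3 + k4) = -1.087759
s=0.550000, w=-1.087759:
  k1 = f(0.550000, -1.087759) = 2.197274
  k2 = f(0.725000, -0.703236) = 1.420537
  k3 = f(0.725000, -0.839165) = 1.695114
  k4 = f(0.900000, -0.494469) = 0.998828
  w ← -1.087759 + (0.35/6)·(k1 + 2k2 + 2k3 + k4) = -0.537827
w(0.9) ≈ -0.5378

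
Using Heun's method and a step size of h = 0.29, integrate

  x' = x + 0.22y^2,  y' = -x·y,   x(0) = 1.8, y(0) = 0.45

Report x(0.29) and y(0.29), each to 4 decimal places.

Heun on (x,y): k1 = f(s_n, state_n); k2 = f(s_n + h, state_n + h·k1); state_{n+1} = state_n + (h/2)·(k1 + k2).
0.000000: (1.800000, 0.450000)
  k1 = (1.844550, -0.810000)
  predictor → (2.334919, 0.215100)
  k2 = (2.345098, -0.502241)
  → (2.407499, 0.259725)
(x(0.29), y(0.29)) ≈ (2.4075, 0.2597)

2.4075, 0.2597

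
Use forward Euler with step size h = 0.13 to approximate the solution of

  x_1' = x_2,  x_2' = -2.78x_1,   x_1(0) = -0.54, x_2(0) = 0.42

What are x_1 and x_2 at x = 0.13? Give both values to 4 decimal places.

Euler on (x_1,x_2): x_1_{n+1} = x_1_n + h·x_1', x_2_{n+1} = x_2_n + h·x_2'.
0.000000: (-0.540000, 0.420000); f=(0.420000, 1.501200) → (-0.485400, 0.615156)
(x_1(0.13), x_2(0.13)) ≈ (-0.4854, 0.6152)

-0.4854, 0.6152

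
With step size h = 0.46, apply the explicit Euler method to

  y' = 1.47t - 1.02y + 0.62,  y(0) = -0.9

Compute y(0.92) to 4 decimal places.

Euler: y_{n+1} = y_n + h·f(t_n, y_n).
t=0.000000, y=-0.900000: f=1.538000 → y ← -0.900000 + 0.46·1.538000 = -0.192520
t=0.460000, y=-0.192520: f=1.492570 → y ← -0.192520 + 0.46·1.492570 = 0.494062
y(0.92) ≈ 0.4941

0.4941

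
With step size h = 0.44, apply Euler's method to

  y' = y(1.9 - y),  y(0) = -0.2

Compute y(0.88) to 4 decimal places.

-0.7716

Euler: y_{n+1} = y_n + h·f(t_n, y_n).
t=0.000000, y=-0.200000: f=-0.420000 → y ← -0.200000 + 0.44·(-0.420000) = -0.384800
t=0.440000, y=-0.384800: f=-0.879191 → y ← -0.384800 + 0.44·(-0.879191) = -0.771644
y(0.88) ≈ -0.7716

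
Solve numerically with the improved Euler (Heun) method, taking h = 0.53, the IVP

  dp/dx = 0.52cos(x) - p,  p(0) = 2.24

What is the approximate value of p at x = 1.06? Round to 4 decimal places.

1.0701

Heun: k1 = f(x_n, p_n); k2 = f(x_n + h, p_n + h·k1); p_{n+1} = p_n + (h/2)·(k1 + k2).
x=0.000000, p=2.240000:
  k1 = f(0.000000, 2.240000) = -1.720000
  k2 = f(0.530000, 1.328400) = -0.879740
  p ← 2.240000 + (0.53/2)·(-1.720000 + (-0.879740)) = 1.551069
x=0.530000, p=1.551069:
  k1 = f(0.530000, 1.551069) = -1.102409
  k2 = f(1.060000, 0.966792) = -0.712578
  p ← 1.551069 + (0.53/2)·(-1.102409 + (-0.712578)) = 1.070097
p(1.06) ≈ 1.0701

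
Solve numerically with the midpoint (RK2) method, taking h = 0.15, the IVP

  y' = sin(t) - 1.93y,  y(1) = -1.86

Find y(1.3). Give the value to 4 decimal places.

Midpoint: k1 = f(t_n, y_n); k2 = f(t_n + h/2, y_n + (h/2)·k1); y_{n+1} = y_n + h·k2.
t=1.000000, y=-1.860000:
  k1 = f(1.000000, -1.860000) = 4.431271
  k2 = f(1.075000, -1.527655) = 3.827964
  y ← -1.860000 + 0.15·3.827964 = -1.285805
t=1.150000, y=-1.285805:
  k1 = f(1.150000, -1.285805) = 3.394368
  k2 = f(1.225000, -1.031228) = 2.931076
  y ← -1.285805 + 0.15·2.931076 = -0.846144
y(1.3) ≈ -0.8461

-0.8461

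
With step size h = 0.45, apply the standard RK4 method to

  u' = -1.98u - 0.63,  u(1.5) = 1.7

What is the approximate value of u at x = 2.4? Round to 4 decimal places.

0.0282

RK4: k1 = f(x_n, u_n); k2 = f(x_n + h/2, u_n + (h/2)·k1); k3 = f(x_n + h/2, u_n + (h/2)·k2); k4 = f(x_n + h, u_n + h·k3); u_{n+1} = u_n + (h/6)·(k1 + 2k2 + 2k3 + k4).
x=1.500000, u=1.700000:
  k1 = f(1.500000, 1.700000) = -3.996000
  k2 = f(1.725000, 0.800900) = -2.215782
  k3 = f(1.725000, 1.201449) = -3.008869
  k4 = f(1.950000, 0.346009) = -1.315098
  u ← 1.700000 + (0.45/6)·(k1 + 2k2 + 2k3 + k4) = 0.517970
x=1.950000, u=0.517970:
  k1 = f(1.950000, 0.517970) = -1.655581
  k2 = f(2.175000, 0.145464) = -0.918019
  k3 = f(2.175000, 0.311416) = -1.246603
  k4 = f(2.400000, -0.043001) = -0.544857
  u ← 0.517970 + (0.45/6)·(k1 + 2k2 + 2k3 + k4) = 0.028244
u(2.4) ≈ 0.0282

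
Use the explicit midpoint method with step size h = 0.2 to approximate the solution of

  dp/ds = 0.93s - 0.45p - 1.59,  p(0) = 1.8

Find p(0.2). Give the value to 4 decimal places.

Midpoint: k1 = f(s_n, p_n); k2 = f(s_n + h/2, p_n + (h/2)·k1); p_{n+1} = p_n + h·k2.
s=0.000000, p=1.800000:
  k1 = f(0.000000, 1.800000) = -2.400000
  k2 = f(0.100000, 1.560000) = -2.199000
  p ← 1.800000 + 0.2·(-2.199000) = 1.360200
p(0.2) ≈ 1.3602

1.3602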